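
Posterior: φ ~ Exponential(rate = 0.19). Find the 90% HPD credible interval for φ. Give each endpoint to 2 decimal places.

[0.00, 12.12]

The exponential density is strictly decreasing on [0, ∞), so the HPD interval is anchored at 0: [0, q] with P(φ ≤ q) = 0.90.
q = −ln(1 − 0.90) / 0.19 = 2.3026 / 0.19 = 12.12.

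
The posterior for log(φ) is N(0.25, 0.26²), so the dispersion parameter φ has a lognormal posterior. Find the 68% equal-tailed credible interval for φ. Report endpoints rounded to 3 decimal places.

[0.991, 1.663]

On the log scale the 68% interval is 0.25 ± 0.994 × 0.26 = [-0.0086, 0.5086].
Exponentiate: [e^-0.0086, e^0.5086] = [0.991, 1.663].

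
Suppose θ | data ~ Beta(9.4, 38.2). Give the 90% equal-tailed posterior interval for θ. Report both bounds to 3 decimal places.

[0.111, 0.298]

Posterior: Beta(9.4, 38.2).
Equal-tailed 90% interval: the 0.05 and 0.95 quantiles of Beta(9.4, 38.2).
Posterior mean ≈ 0.197, SD ≈ 0.057; a Normal approximation gives roughly [0.104, 0.291].
Exact: F⁻¹(0.05) = 0.111; F⁻¹(0.95) = 0.298.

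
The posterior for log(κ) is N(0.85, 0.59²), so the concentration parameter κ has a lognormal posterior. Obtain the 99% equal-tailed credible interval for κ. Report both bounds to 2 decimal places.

On the log scale the 99% interval is 0.85 ± 2.576 × 0.59 = [-0.6697, 2.3697].
Exponentiate: [e^-0.6697, e^2.3697] = [0.51, 10.69].

[0.51, 10.69]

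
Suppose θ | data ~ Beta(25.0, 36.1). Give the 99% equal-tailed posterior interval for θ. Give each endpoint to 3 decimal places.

[0.256, 0.573]

Posterior: Beta(25.0, 36.1).
Equal-tailed 99% interval: the 0.005 and 0.995 quantiles of Beta(25.0, 36.1).
Posterior mean ≈ 0.409, SD ≈ 0.062; a Normal approximation gives roughly [0.248, 0.570].
Exact: F⁻¹(0.005) = 0.256; F⁻¹(0.995) = 0.573.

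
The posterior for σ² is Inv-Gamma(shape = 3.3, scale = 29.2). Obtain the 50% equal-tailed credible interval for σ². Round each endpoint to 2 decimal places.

[6.82, 14.85]

Inverse-Gamma(3.3, 29.2) quantiles: F⁻¹(0.25) and F⁻¹(0.75).
Equivalently, 1/σ² ~ Gamma(3.3, rate = 29.2); invert its 0.75 and 0.25 quantiles.
Posterior mean ≈ 12.70, SD ≈ 11.13; a Normal approximation gives roughly [5.19, 20.21].
Exact: lower = 6.82; upper = 14.85.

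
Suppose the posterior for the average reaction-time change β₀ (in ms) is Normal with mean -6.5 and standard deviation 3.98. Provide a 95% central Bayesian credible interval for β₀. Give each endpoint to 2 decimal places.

[-14.30, 1.30]

The posterior is symmetric, so the 95% equal-tailed interval is β₀ = -6.5 ± z·3.98 with z = 1.960.
Half-width: 1.960 × 3.98 = 7.80.
-6.5 − 7.80 = -14.30; -6.5 + 7.80 = 1.30.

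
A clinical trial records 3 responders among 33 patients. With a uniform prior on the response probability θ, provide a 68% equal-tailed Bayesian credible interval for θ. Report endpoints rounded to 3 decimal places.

Posterior: Beta(1+3, 1+30) = Beta(4, 31).
Equal-tailed 68% interval: the 0.16 and 0.84 quantiles of Beta(4, 31).
Posterior mean ≈ 0.114, SD ≈ 0.053; a Normal approximation gives roughly [0.062, 0.167].
Exact: F⁻¹(0.16) = 0.062; F⁻¹(0.84) = 0.166.

[0.062, 0.166]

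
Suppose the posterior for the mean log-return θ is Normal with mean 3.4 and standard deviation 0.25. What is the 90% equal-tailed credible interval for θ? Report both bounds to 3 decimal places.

The posterior is symmetric, so the 90% equal-tailed interval is θ = 3.4 ± z·0.25 with z = 1.645.
Half-width: 1.645 × 0.25 = 0.411.
3.4 − 0.411 = 2.989; 3.4 + 0.411 = 3.811.

[2.989, 3.811]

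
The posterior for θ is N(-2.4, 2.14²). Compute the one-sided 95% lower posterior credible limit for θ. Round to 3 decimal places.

-5.920

Need L with P(θ ≥ L) = 0.95: L = -2.4 − z_{0.05}·2.14.
z = 1.645; L = -2.4 − 1.645 × 2.14 = -5.920.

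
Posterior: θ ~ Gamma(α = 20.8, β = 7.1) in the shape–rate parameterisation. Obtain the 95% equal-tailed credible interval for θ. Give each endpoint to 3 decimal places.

[1.809, 4.316]

Posterior: Gamma(shape 20.8, rate 7.1).
Equal-tailed 95% interval: Gamma(20.8, 7.1) quantiles at 0.025 and 0.975.
Posterior mean ≈ 2.930, SD ≈ 0.642; a Normal approximation gives roughly [1.671, 4.189].
Exact: lower = 1.809; upper = 4.316.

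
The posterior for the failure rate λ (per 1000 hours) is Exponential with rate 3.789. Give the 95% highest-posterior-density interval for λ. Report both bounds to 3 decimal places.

[0.000, 0.791]

The exponential density is strictly decreasing on [0, ∞), so the HPD interval is anchored at 0: [0, q] with P(λ ≤ q) = 0.95.
q = −ln(1 − 0.95) / 3.789 = 2.9957 / 3.789 = 0.791.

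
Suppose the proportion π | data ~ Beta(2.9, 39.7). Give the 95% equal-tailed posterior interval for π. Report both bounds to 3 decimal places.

Posterior: Beta(2.9, 39.7).
Equal-tailed 95% interval: the 0.025 and 0.975 quantiles of Beta(2.9, 39.7).
Posterior mean ≈ 0.068, SD ≈ 0.038; a Normal approximation gives roughly [-0.007, 0.143].
Exact: F⁻¹(0.025) = 0.014; F⁻¹(0.975) = 0.160.

[0.014, 0.160]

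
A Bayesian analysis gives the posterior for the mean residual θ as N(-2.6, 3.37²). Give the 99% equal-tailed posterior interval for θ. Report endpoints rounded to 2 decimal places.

The posterior is symmetric, so the 99% equal-tailed interval is θ = -2.6 ± z·3.37 with z = 2.576.
Half-width: 2.576 × 3.37 = 8.68.
-2.6 − 8.68 = -11.28; -2.6 + 8.68 = 6.08.

[-11.28, 6.08]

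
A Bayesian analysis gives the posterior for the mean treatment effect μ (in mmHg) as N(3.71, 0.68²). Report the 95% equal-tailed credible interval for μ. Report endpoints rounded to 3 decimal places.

The posterior is symmetric, so the 95% equal-tailed interval is μ = 3.71 ± z·0.68 with z = 1.960.
Half-width: 1.960 × 0.68 = 1.333.
3.71 − 1.333 = 2.377; 3.71 + 1.333 = 5.043.

[2.377, 5.043]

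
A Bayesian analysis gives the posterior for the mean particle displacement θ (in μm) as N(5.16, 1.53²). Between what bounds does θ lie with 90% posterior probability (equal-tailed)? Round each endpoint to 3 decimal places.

The posterior is symmetric, so the 90% equal-tailed interval is θ = 5.16 ± z·1.53 with z = 1.645.
Half-width: 1.645 × 1.53 = 2.517.
5.16 − 2.517 = 2.643; 5.16 + 2.517 = 7.677.

[2.643, 7.677]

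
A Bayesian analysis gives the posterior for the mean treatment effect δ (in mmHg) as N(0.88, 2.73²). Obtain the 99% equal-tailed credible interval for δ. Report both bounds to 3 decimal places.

The posterior is symmetric, so the 99% equal-tailed interval is δ = 0.88 ± z·2.73 with z = 2.576.
Half-width: 2.576 × 2.73 = 7.032.
0.88 − 7.032 = -6.152; 0.88 + 7.032 = 7.912.

[-6.152, 7.912]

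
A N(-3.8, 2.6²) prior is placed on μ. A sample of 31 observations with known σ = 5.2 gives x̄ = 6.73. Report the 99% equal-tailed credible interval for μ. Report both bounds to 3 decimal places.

[3.263, 7.791]

Posterior precision = 1/2.6² + 31/5.2² = 0.1479 + 1.1464 = 1.2944, so posterior SD = 0.8790.
Posterior mean = (-3.8/2.6² + 31·6.73/5.2²) / 1.2944 = 5.5266.
Interval: 5.5266 ± 2.576 × 0.8790 → [3.263, 7.791].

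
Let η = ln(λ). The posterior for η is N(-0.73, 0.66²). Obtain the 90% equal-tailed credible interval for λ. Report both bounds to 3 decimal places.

On the log scale the 90% interval is -0.73 ± 1.645 × 0.66 = [-1.8156, 0.3556].
Exponentiate: [e^-1.8156, e^0.3556] = [0.163, 1.427].

[0.163, 1.427]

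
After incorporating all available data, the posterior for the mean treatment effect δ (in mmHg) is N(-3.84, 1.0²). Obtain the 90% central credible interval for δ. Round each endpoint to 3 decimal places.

[-5.485, -2.195]

The posterior is symmetric, so the 90% equal-tailed interval is δ = -3.84 ± z·1.0 with z = 1.645.
Half-width: 1.645 × 1.0 = 1.645.
-3.84 − 1.645 = -5.485; -3.84 + 1.645 = -2.195.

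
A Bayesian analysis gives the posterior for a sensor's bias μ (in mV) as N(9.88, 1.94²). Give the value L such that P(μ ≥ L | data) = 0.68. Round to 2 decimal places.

Need L with P(μ ≥ L) = 0.68: L = 9.88 − z_{0.32}·1.94.
z = 0.468; L = 9.88 − 0.468 × 1.94 = 8.97.

8.97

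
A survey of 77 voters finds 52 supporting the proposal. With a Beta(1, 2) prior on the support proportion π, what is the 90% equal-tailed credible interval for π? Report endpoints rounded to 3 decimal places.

[0.574, 0.747]

Posterior: Beta(1+52, 2+25) = Beta(53, 27).
Equal-tailed 90% interval: the 0.05 and 0.95 quantiles of Beta(53, 27).
Posterior mean ≈ 0.662, SD ≈ 0.053; a Normal approximation gives roughly [0.576, 0.749].
Exact: F⁻¹(0.05) = 0.574; F⁻¹(0.95) = 0.747.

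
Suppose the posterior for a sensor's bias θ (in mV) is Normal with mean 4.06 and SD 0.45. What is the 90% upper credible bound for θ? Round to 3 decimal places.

Need U with P(θ ≤ U) = 0.90: U = 4.06 + z_{0.1}·0.45.
z = 1.282; U = 4.06 + 1.282 × 0.45 = 4.637.

4.637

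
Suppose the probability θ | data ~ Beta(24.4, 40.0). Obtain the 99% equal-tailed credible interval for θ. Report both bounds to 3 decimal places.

[0.234, 0.538]

Posterior: Beta(24.4, 40.0).
Equal-tailed 99% interval: the 0.005 and 0.995 quantiles of Beta(24.4, 40.0).
Posterior mean ≈ 0.379, SD ≈ 0.060; a Normal approximation gives roughly [0.224, 0.533].
Exact: F⁻¹(0.005) = 0.234; F⁻¹(0.995) = 0.538.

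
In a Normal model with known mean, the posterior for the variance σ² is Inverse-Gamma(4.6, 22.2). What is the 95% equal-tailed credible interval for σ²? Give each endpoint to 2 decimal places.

Inverse-Gamma(4.6, 22.2) quantiles: F⁻¹(0.025) and F⁻¹(0.975).
Equivalently, 1/σ² ~ Gamma(4.6, rate = 22.2); invert its 0.975 and 0.025 quantiles.
Posterior mean ≈ 6.17, SD ≈ 3.82; a Normal approximation gives roughly [-1.33, 13.66].
Exact: lower = 2.30; upper = 15.81.

[2.30, 15.81]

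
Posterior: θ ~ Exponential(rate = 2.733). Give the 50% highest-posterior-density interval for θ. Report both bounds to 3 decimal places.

The exponential density is strictly decreasing on [0, ∞), so the HPD interval is anchored at 0: [0, q] with P(θ ≤ q) = 0.50.
q = −ln(1 − 0.50) / 2.733 = 0.6931 / 2.733 = 0.254.

[0.000, 0.254]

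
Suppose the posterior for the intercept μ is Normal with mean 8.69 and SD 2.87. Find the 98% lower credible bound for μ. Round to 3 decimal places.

Need L with P(μ ≥ L) = 0.98: L = 8.69 − z_{0.02}·2.87.
z = 2.054; L = 8.69 − 2.054 × 2.87 = 2.796.

2.796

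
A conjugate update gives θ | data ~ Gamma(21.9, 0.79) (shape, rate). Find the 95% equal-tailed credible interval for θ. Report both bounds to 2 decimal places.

Posterior: Gamma(shape 21.9, rate 0.79).
Equal-tailed 95% interval: Gamma(21.9, 0.79) quantiles at 0.025 and 0.975.
Posterior mean ≈ 27.72, SD ≈ 5.92; a Normal approximation gives roughly [16.11, 39.33].
Exact: lower = 17.35; upper = 40.48.

[17.35, 40.48]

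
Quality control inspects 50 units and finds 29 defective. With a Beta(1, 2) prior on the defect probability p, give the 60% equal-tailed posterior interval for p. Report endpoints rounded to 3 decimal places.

[0.509, 0.624]

Posterior: Beta(1+29, 2+21) = Beta(30, 23).
Equal-tailed 60% interval: the 0.2 and 0.8 quantiles of Beta(30, 23).
Posterior mean ≈ 0.566, SD ≈ 0.067; a Normal approximation gives roughly [0.509, 0.623].
Exact: F⁻¹(0.2) = 0.509; F⁻¹(0.8) = 0.624.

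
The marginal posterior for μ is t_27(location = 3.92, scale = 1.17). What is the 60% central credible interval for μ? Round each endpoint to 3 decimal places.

[2.919, 4.921]

The t_27 distribution is symmetric; the 60% interval is 3.92 ± t·1.17 with t_{0.8,27} = 0.855.
Half-width: 0.855 × 1.17 = 1.001.
3.92 − 1.001 = 2.919; 3.92 + 1.001 = 4.921.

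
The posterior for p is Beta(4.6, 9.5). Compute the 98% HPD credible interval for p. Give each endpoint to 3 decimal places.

[0.080, 0.611]

The posterior is unimodal and skewed, so the HPD interval has equal density at both endpoints and is the shortest 98% interval.
Solving f(0.080) = f(0.611) with F(0.611) − F(0.080) = 0.98 gives [0.080, 0.611].
For comparison, the equal-tailed interval is [0.093, 0.629]; the HPD is narrower and shifted toward the mode.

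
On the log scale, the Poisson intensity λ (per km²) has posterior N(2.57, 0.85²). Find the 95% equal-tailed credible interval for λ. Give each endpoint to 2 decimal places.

On the log scale the 95% interval is 2.57 ± 1.960 × 0.85 = [0.9040, 4.2360].
Exponentiate: [e^0.9040, e^4.2360] = [2.47, 69.13].

[2.47, 69.13]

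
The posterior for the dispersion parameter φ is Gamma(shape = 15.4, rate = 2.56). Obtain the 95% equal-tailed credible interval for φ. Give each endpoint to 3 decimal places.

Posterior: Gamma(shape 15.4, rate 2.56).
Equal-tailed 95% interval: Gamma(15.4, 2.56) quantiles at 0.025 and 0.975.
Posterior mean ≈ 6.016, SD ≈ 1.533; a Normal approximation gives roughly [3.011, 9.020].
Exact: lower = 3.396; upper = 9.371.

[3.396, 9.371]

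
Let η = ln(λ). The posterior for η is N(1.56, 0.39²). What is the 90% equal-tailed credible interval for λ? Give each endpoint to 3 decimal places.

On the log scale the 90% interval is 1.56 ± 1.645 × 0.39 = [0.9185, 2.2015].
Exponentiate: [e^0.9185, e^2.2015] = [2.506, 9.038].

[2.506, 9.038]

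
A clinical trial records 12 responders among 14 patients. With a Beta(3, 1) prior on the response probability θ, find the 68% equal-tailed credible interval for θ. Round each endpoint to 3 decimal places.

[0.748, 0.918]

Posterior: Beta(3+12, 1+2) = Beta(15, 3).
Equal-tailed 68% interval: the 0.16 and 0.84 quantiles of Beta(15, 3).
Posterior mean ≈ 0.833, SD ≈ 0.085; a Normal approximation gives roughly [0.748, 0.918].
Exact: F⁻¹(0.16) = 0.748; F⁻¹(0.84) = 0.918.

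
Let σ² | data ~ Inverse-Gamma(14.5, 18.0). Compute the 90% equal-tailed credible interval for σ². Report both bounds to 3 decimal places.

Inverse-Gamma(14.5, 18.0) quantiles: F⁻¹(0.05) and F⁻¹(0.95).
Equivalently, 1/σ² ~ Gamma(14.5, rate = 18.0); invert its 0.95 and 0.05 quantiles.
Posterior mean ≈ 1.333, SD ≈ 0.377; a Normal approximation gives roughly [0.713, 1.954].
Exact: lower = 0.846; upper = 2.033.

[0.846, 2.033]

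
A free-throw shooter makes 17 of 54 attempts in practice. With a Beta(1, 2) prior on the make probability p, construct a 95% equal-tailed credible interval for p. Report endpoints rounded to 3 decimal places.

[0.203, 0.441]

Posterior: Beta(1+17, 2+37) = Beta(18, 39).
Equal-tailed 95% interval: the 0.025 and 0.975 quantiles of Beta(18, 39).
Posterior mean ≈ 0.316, SD ≈ 0.061; a Normal approximation gives roughly [0.196, 0.435].
Exact: F⁻¹(0.025) = 0.203; F⁻¹(0.975) = 0.441.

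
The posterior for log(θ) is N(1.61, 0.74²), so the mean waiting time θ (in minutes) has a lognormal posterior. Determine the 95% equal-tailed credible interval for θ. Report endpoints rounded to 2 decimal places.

On the log scale the 95% interval is 1.61 ± 1.960 × 0.74 = [0.1596, 3.0604].
Exponentiate: [e^0.1596, e^3.0604] = [1.17, 21.34].

[1.17, 21.34]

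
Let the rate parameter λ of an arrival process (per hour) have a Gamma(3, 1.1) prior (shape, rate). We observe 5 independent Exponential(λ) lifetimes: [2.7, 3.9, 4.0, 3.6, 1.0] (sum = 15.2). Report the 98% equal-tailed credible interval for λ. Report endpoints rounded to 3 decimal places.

[0.178, 0.982]

Posterior: Gamma(3+5, 1.1+15.2) = Gamma(8, 16.3) (shape, rate).
Equal-tailed 98% interval: Gamma(8, 16.3) quantiles at 0.01 and 0.99.
Posterior mean ≈ 0.491, SD ≈ 0.174; a Normal approximation gives roughly [0.087, 0.894].
Exact: lower = 0.178; upper = 0.982.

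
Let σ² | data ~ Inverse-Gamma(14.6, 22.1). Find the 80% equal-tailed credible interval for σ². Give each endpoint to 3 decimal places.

[1.124, 2.217]

Inverse-Gamma(14.6, 22.1) quantiles: F⁻¹(0.1) and F⁻¹(0.9).
Equivalently, 1/σ² ~ Gamma(14.6, rate = 22.1); invert its 0.9 and 0.1 quantiles.
Posterior mean ≈ 1.625, SD ≈ 0.458; a Normal approximation gives roughly [1.038, 2.212].
Exact: lower = 1.124; upper = 2.217.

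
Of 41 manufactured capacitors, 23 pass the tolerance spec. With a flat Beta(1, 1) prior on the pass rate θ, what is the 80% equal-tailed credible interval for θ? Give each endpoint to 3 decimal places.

Posterior: Beta(1+23, 1+18) = Beta(24, 19).
Equal-tailed 80% interval: the 0.1 and 0.9 quantiles of Beta(24, 19).
Posterior mean ≈ 0.558, SD ≈ 0.075; a Normal approximation gives roughly [0.462, 0.654].
Exact: F⁻¹(0.1) = 0.461; F⁻¹(0.9) = 0.654.

[0.461, 0.654]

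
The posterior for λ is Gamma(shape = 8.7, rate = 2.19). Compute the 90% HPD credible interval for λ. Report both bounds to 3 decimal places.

[1.807, 6.063]

The posterior is unimodal and skewed, so the HPD interval has equal density at both endpoints and is the shortest 90% interval.
Solving f(1.807) = f(6.063) with F(6.063) − F(1.807) = 0.90 gives [1.807, 6.063].
For comparison, the equal-tailed interval is [2.045, 6.416]; the HPD is narrower and shifted toward the mode.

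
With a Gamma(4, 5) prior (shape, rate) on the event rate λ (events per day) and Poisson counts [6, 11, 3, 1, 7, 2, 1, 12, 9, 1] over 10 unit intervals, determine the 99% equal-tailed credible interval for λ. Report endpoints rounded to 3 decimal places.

Posterior: Gamma(4+53, 5+10) = Gamma(57, 15) (shape, rate).
Equal-tailed 99% interval: Gamma(57, 15) quantiles at 0.005 and 0.995.
Posterior mean ≈ 3.800, SD ≈ 0.503; a Normal approximation gives roughly [2.504, 5.096].
Exact: lower = 2.629; upper = 5.221.

[2.629, 5.221]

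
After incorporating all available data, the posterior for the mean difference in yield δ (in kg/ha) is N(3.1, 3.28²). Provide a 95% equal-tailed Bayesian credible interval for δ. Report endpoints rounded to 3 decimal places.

The posterior is symmetric, so the 95% equal-tailed interval is δ = 3.1 ± z·3.28 with z = 1.960.
Half-width: 1.960 × 3.28 = 6.429.
3.1 − 6.429 = -3.329; 3.1 + 6.429 = 9.529.

[-3.329, 9.529]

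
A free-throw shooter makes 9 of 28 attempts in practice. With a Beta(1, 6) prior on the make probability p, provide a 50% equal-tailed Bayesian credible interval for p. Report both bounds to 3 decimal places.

[0.232, 0.335]

Posterior: Beta(1+9, 6+19) = Beta(10, 25).
Equal-tailed 50% interval: the 0.25 and 0.75 quantiles of Beta(10, 25).
Posterior mean ≈ 0.286, SD ≈ 0.075; a Normal approximation gives roughly [0.235, 0.336].
Exact: F⁻¹(0.25) = 0.232; F⁻¹(0.75) = 0.335.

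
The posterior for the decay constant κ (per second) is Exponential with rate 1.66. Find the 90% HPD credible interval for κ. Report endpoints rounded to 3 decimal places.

[0.000, 1.387]

The exponential density is strictly decreasing on [0, ∞), so the HPD interval is anchored at 0: [0, q] with P(κ ≤ q) = 0.90.
q = −ln(1 − 0.90) / 1.66 = 2.3026 / 1.66 = 1.387.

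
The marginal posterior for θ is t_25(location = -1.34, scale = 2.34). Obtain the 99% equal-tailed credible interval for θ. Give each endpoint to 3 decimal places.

[-7.863, 5.183]

The t_25 distribution is symmetric; the 99% interval is -1.34 ± t·2.34 with t_{0.995,25} = 2.787.
Half-width: 2.787 × 2.34 = 6.523.
-1.34 − 6.523 = -7.863; -1.34 + 6.523 = 5.183.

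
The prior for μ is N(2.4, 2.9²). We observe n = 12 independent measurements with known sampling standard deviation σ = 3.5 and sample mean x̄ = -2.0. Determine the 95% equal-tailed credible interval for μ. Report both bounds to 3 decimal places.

Posterior precision = 1/2.9² + 12/3.5² = 0.1189 + 0.9796 = 1.0985, so posterior SD = 0.9541.
Posterior mean = (2.4/2.9² + 12·-2.0/3.5²) / 1.0985 = -1.5237.
Interval: -1.5237 ± 1.960 × 0.9541 → [-3.394, 0.346].

[-3.394, 0.346]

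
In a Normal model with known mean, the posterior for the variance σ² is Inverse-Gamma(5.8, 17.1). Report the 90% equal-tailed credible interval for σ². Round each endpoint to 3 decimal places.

[1.669, 6.890]

Inverse-Gamma(5.8, 17.1) quantiles: F⁻¹(0.05) and F⁻¹(0.95).
Equivalently, 1/σ² ~ Gamma(5.8, rate = 17.1); invert its 0.95 and 0.05 quantiles.
Posterior mean ≈ 3.563, SD ≈ 1.828; a Normal approximation gives roughly [0.556, 6.569].
Exact: lower = 1.669; upper = 6.890.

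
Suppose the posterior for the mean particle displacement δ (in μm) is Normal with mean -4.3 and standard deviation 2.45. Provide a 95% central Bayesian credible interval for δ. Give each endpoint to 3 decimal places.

The posterior is symmetric, so the 95% equal-tailed interval is δ = -4.3 ± z·2.45 with z = 1.960.
Half-width: 1.960 × 2.45 = 4.802.
-4.3 − 4.802 = -9.102; -4.3 + 4.802 = 0.502.

[-9.102, 0.502]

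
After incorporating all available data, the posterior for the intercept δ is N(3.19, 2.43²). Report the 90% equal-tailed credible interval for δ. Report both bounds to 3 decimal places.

[-0.807, 7.187]

The posterior is symmetric, so the 90% equal-tailed interval is δ = 3.19 ± z·2.43 with z = 1.645.
Half-width: 1.645 × 2.43 = 3.997.
3.19 − 3.997 = -0.807; 3.19 + 3.997 = 7.187.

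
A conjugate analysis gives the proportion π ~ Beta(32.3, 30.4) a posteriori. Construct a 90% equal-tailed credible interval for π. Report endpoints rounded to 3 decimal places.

[0.412, 0.618]

Posterior: Beta(32.3, 30.4).
Equal-tailed 90% interval: the 0.05 and 0.95 quantiles of Beta(32.3, 30.4).
Posterior mean ≈ 0.515, SD ≈ 0.063; a Normal approximation gives roughly [0.412, 0.618].
Exact: F⁻¹(0.05) = 0.412; F⁻¹(0.95) = 0.618.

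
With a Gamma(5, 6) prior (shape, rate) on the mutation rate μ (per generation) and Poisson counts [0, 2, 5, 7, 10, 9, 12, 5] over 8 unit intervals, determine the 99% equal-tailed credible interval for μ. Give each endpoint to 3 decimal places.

[2.698, 5.427]

Posterior: Gamma(5+50, 6+8) = Gamma(55, 14) (shape, rate).
Equal-tailed 99% interval: Gamma(55, 14) quantiles at 0.005 and 0.995.
Posterior mean ≈ 3.929, SD ≈ 0.530; a Normal approximation gives roughly [2.564, 5.293].
Exact: lower = 2.698; upper = 5.427.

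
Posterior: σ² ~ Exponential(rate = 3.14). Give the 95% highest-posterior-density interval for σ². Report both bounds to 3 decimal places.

The exponential density is strictly decreasing on [0, ∞), so the HPD interval is anchored at 0: [0, q] with P(σ² ≤ q) = 0.95.
q = −ln(1 − 0.95) / 3.14 = 2.9957 / 3.14 = 0.954.

[0.000, 0.954]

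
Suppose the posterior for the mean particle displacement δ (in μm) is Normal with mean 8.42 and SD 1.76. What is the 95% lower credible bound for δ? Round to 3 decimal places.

5.525

Need L with P(δ ≥ L) = 0.95: L = 8.42 − z_{0.05}·1.76.
z = 1.645; L = 8.42 − 1.645 × 1.76 = 5.525.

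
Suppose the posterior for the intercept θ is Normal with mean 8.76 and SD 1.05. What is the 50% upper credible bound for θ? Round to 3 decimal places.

Need U with P(θ ≤ U) = 0.50: U = 8.76 + z_{0.5}·1.05.
z = 0.000; U = 8.76 + 0.000 × 1.05 = 8.760.

8.760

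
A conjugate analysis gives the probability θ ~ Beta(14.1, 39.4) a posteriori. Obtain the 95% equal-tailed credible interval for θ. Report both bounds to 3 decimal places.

[0.156, 0.388]

Posterior: Beta(14.1, 39.4).
Equal-tailed 95% interval: the 0.025 and 0.975 quantiles of Beta(14.1, 39.4).
Posterior mean ≈ 0.264, SD ≈ 0.060; a Normal approximation gives roughly [0.147, 0.381].
Exact: F⁻¹(0.025) = 0.156; F⁻¹(0.975) = 0.388.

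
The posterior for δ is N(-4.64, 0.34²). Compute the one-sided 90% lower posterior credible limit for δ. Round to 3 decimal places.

-5.076

Need L with P(δ ≥ L) = 0.90: L = -4.64 − z_{0.1}·0.34.
z = 1.282; L = -4.64 − 1.282 × 0.34 = -5.076.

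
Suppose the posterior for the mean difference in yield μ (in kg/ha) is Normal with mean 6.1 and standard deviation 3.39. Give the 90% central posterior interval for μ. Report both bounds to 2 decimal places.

The posterior is symmetric, so the 90% equal-tailed interval is μ = 6.1 ± z·3.39 with z = 1.645.
Half-width: 1.645 × 3.39 = 5.58.
6.1 − 5.58 = 0.52; 6.1 + 5.58 = 11.68.

[0.52, 11.68]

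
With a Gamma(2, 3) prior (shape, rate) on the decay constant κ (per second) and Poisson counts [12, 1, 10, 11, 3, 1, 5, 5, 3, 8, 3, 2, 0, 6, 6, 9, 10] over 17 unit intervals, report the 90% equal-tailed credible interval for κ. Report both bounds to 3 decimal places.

[4.069, 5.687]

Posterior: Gamma(2+95, 3+17) = Gamma(97, 20) (shape, rate).
Equal-tailed 90% interval: Gamma(97, 20) quantiles at 0.05 and 0.95.
Posterior mean ≈ 4.850, SD ≈ 0.492; a Normal approximation gives roughly [4.040, 5.660].
Exact: lower = 4.069; upper = 5.687.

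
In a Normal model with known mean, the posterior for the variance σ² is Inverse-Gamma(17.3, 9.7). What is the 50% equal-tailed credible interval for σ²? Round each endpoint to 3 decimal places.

Inverse-Gamma(17.3, 9.7) quantiles: F⁻¹(0.25) and F⁻¹(0.75).
Equivalently, 1/σ² ~ Gamma(17.3, rate = 9.7); invert its 0.75 and 0.25 quantiles.
Posterior mean ≈ 0.595, SD ≈ 0.152; a Normal approximation gives roughly [0.492, 0.698].
Exact: lower = 0.488; upper = 0.676.

[0.488, 0.676]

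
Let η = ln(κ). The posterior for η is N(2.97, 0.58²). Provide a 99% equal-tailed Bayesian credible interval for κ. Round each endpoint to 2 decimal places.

On the log scale the 99% interval is 2.97 ± 2.576 × 0.58 = [1.4760, 4.4640].
Exponentiate: [e^1.4760, e^4.4640] = [4.38, 86.83].

[4.38, 86.83]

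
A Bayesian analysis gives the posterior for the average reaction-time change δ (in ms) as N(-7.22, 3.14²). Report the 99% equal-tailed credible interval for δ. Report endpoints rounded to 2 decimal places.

The posterior is symmetric, so the 99% equal-tailed interval is δ = -7.22 ± z·3.14 with z = 2.576.
Half-width: 2.576 × 3.14 = 8.09.
-7.22 − 8.09 = -15.31; -7.22 + 8.09 = 0.87.

[-15.31, 0.87]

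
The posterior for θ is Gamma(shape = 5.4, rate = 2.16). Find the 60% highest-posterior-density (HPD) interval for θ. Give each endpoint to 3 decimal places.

The posterior is unimodal and skewed, so the HPD interval has equal density at both endpoints and is the shortest 60% interval.
Solving f(1.314) = f(2.987) with F(2.987) − F(1.314) = 0.60 gives [1.314, 2.987].
For comparison, the equal-tailed interval is [1.580, 3.332]; the HPD is narrower and shifted toward the mode.

[1.314, 2.987]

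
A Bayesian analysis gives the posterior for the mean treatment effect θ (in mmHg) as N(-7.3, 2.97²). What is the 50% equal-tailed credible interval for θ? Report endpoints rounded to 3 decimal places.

The posterior is symmetric, so the 50% equal-tailed interval is θ = -7.3 ± z·2.97 with z = 0.674.
Half-width: 0.674 × 2.97 = 2.003.
-7.3 − 2.003 = -9.303; -7.3 + 2.003 = -5.297.

[-9.303, -5.297]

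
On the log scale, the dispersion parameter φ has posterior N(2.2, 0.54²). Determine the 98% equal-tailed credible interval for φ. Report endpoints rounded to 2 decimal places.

[2.57, 31.70]

On the log scale the 98% interval is 2.2 ± 2.326 × 0.54 = [0.9438, 3.4562].
Exponentiate: [e^0.9438, e^3.4562] = [2.57, 31.70].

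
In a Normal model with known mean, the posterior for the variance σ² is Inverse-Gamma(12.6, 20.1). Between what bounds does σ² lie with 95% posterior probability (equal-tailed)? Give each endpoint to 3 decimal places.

[0.983, 3.031]

Inverse-Gamma(12.6, 20.1) quantiles: F⁻¹(0.025) and F⁻¹(0.975).
Equivalently, 1/σ² ~ Gamma(12.6, rate = 20.1); invert its 0.975 and 0.025 quantiles.
Posterior mean ≈ 1.733, SD ≈ 0.532; a Normal approximation gives roughly [0.690, 2.776].
Exact: lower = 0.983; upper = 3.031.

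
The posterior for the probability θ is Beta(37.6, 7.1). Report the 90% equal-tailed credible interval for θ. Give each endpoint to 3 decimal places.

Posterior: Beta(37.6, 7.1).
Equal-tailed 90% interval: the 0.05 and 0.95 quantiles of Beta(37.6, 7.1).
Posterior mean ≈ 0.841, SD ≈ 0.054; a Normal approximation gives roughly [0.752, 0.930].
Exact: F⁻¹(0.05) = 0.744; F⁻¹(0.95) = 0.921.

[0.744, 0.921]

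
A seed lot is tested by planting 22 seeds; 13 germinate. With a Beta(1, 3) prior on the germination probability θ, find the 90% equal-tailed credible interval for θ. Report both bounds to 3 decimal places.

Posterior: Beta(1+13, 3+9) = Beta(14, 12).
Equal-tailed 90% interval: the 0.05 and 0.95 quantiles of Beta(14, 12).
Posterior mean ≈ 0.538, SD ≈ 0.096; a Normal approximation gives roughly [0.381, 0.696].
Exact: F⁻¹(0.05) = 0.379; F⁻¹(0.95) = 0.695.

[0.379, 0.695]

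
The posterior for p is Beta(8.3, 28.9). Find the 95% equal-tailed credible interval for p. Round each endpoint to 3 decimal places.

Posterior: Beta(8.3, 28.9).
Equal-tailed 95% interval: the 0.025 and 0.975 quantiles of Beta(8.3, 28.9).
Posterior mean ≈ 0.223, SD ≈ 0.067; a Normal approximation gives roughly [0.091, 0.355].
Exact: F⁻¹(0.025) = 0.106; F⁻¹(0.975) = 0.368.

[0.106, 0.368]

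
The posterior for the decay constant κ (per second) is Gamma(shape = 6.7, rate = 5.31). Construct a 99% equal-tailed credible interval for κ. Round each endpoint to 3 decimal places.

Posterior: Gamma(shape 6.7, rate 5.31).
Equal-tailed 99% interval: Gamma(6.7, 5.31) quantiles at 0.005 and 0.995.
Posterior mean ≈ 1.262, SD ≈ 0.487; a Normal approximation gives roughly [0.006, 2.517].
Exact: lower = 0.355; upper = 2.865.

[0.355, 2.865]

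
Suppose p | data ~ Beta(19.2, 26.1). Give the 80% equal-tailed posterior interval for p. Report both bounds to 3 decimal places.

[0.331, 0.518]

Posterior: Beta(19.2, 26.1).
Equal-tailed 80% interval: the 0.1 and 0.9 quantiles of Beta(19.2, 26.1).
Posterior mean ≈ 0.424, SD ≈ 0.073; a Normal approximation gives roughly [0.331, 0.517].
Exact: F⁻¹(0.1) = 0.331; F⁻¹(0.9) = 0.518.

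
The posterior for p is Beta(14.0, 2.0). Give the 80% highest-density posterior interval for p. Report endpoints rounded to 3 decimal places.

[0.806, 0.986]

The posterior is unimodal and skewed, so the HPD interval has equal density at both endpoints and is the shortest 80% interval.
Solving f(0.806) = f(0.986) with F(0.986) − F(0.806) = 0.80 gives [0.806, 0.986].
For comparison, the equal-tailed interval is [0.764, 0.964]; the HPD is narrower and shifted toward the mode.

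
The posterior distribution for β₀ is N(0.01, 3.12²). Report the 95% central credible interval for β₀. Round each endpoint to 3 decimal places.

[-6.105, 6.125]

The posterior is symmetric, so the 95% equal-tailed interval is β₀ = 0.01 ± z·3.12 with z = 1.960.
Half-width: 1.960 × 3.12 = 6.115.
0.01 − 6.115 = -6.105; 0.01 + 6.115 = 6.125.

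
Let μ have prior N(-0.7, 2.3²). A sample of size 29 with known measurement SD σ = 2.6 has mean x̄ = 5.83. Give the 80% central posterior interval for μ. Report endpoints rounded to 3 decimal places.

Posterior precision = 1/2.3² + 29/2.6² = 0.1890 + 4.2899 = 4.4790, so posterior SD = 0.4725.
Posterior mean = (-0.7/2.3² + 29·5.83/2.6²) / 4.4790 = 5.5544.
Interval: 5.5544 ± 1.282 × 0.4725 → [4.949, 6.160].

[4.949, 6.160]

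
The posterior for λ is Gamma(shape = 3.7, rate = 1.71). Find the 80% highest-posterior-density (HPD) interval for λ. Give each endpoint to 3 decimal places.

The posterior is unimodal and skewed, so the HPD interval has equal density at both endpoints and is the shortest 80% interval.
Solving f(0.625) = f(3.209) with F(3.209) − F(0.625) = 0.80 gives [0.625, 3.209].
For comparison, the equal-tailed interval is [0.904, 3.672]; the HPD is narrower and shifted toward the mode.

[0.625, 3.209]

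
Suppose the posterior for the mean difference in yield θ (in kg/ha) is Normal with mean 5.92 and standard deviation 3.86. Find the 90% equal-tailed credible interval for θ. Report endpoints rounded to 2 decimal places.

[-0.43, 12.27]

The posterior is symmetric, so the 90% equal-tailed interval is θ = 5.92 ± z·3.86 with z = 1.645.
Half-width: 1.645 × 3.86 = 6.35.
5.92 − 6.35 = -0.43; 5.92 + 6.35 = 12.27.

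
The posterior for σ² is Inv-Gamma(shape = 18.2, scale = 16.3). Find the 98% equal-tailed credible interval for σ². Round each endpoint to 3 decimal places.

[0.551, 1.670]

Inverse-Gamma(18.2, 16.3) quantiles: F⁻¹(0.01) and F⁻¹(0.99).
Equivalently, 1/σ² ~ Gamma(18.2, rate = 16.3); invert its 0.99 and 0.01 quantiles.
Posterior mean ≈ 0.948, SD ≈ 0.235; a Normal approximation gives roughly [0.400, 1.495].
Exact: lower = 0.551; upper = 1.670.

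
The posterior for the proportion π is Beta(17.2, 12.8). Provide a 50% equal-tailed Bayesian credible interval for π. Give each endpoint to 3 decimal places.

Posterior: Beta(17.2, 12.8).
Equal-tailed 50% interval: the 0.25 and 0.75 quantiles of Beta(17.2, 12.8).
Posterior mean ≈ 0.573, SD ≈ 0.089; a Normal approximation gives roughly [0.513, 0.633].
Exact: F⁻¹(0.25) = 0.513; F⁻¹(0.75) = 0.635.

[0.513, 0.635]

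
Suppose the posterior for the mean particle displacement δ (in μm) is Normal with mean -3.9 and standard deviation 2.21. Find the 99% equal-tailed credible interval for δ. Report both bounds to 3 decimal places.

The posterior is symmetric, so the 99% equal-tailed interval is δ = -3.9 ± z·2.21 with z = 2.576.
Half-width: 2.576 × 2.21 = 5.693.
-3.9 − 5.693 = -9.593; -3.9 + 5.693 = 1.793.

[-9.593, 1.793]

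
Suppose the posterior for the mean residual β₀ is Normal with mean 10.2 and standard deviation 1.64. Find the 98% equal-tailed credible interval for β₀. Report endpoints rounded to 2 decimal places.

The posterior is symmetric, so the 98% equal-tailed interval is β₀ = 10.2 ± z·1.64 with z = 2.326.
Half-width: 2.326 × 1.64 = 3.82.
10.2 − 3.82 = 6.38; 10.2 + 3.82 = 14.02.

[6.38, 14.02]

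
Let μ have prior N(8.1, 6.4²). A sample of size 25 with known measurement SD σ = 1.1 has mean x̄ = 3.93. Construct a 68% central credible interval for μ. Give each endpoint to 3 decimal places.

[3.716, 4.154]

Posterior precision = 1/6.4² + 25/1.1² = 0.0244 + 20.6612 = 20.6856, so posterior SD = 0.2199.
Posterior mean = (8.1/6.4² + 25·3.93/1.1²) / 20.6856 = 3.9349.
Interval: 3.9349 ± 0.994 × 0.2199 → [3.716, 4.154].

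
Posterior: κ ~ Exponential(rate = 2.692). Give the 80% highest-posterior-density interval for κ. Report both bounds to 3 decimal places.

[0.000, 0.598]

The exponential density is strictly decreasing on [0, ∞), so the HPD interval is anchored at 0: [0, q] with P(κ ≤ q) = 0.80.
q = −ln(1 − 0.80) / 2.692 = 1.6094 / 2.692 = 0.598.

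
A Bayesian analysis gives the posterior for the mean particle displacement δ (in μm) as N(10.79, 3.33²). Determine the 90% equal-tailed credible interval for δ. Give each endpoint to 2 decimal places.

The posterior is symmetric, so the 90% equal-tailed interval is δ = 10.79 ± z·3.33 with z = 1.645.
Half-width: 1.645 × 3.33 = 5.48.
10.79 − 5.48 = 5.31; 10.79 + 5.48 = 16.27.

[5.31, 16.27]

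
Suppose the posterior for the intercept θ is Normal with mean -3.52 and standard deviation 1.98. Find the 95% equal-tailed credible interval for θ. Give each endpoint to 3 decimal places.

[-7.401, 0.361]

The posterior is symmetric, so the 95% equal-tailed interval is θ = -3.52 ± z·1.98 with z = 1.960.
Half-width: 1.960 × 1.98 = 3.881.
-3.52 − 3.881 = -7.401; -3.52 + 3.881 = 0.361.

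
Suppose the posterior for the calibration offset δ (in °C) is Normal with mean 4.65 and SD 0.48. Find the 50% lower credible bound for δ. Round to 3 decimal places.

Need L with P(δ ≥ L) = 0.50: L = 4.65 − z_{0.5}·0.48.
z = 0.000; L = 4.65 − 0.000 × 0.48 = 4.650.

4.650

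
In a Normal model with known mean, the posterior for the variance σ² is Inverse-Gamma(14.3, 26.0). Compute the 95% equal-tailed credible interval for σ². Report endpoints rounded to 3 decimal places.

Inverse-Gamma(14.3, 26.0) quantiles: F⁻¹(0.025) and F⁻¹(0.975).
Equivalently, 1/σ² ~ Gamma(14.3, rate = 26.0); invert its 0.975 and 0.025 quantiles.
Posterior mean ≈ 1.955, SD ≈ 0.557; a Normal approximation gives roughly [0.862, 3.047].
Exact: lower = 1.150; upper = 3.301.

[1.150, 3.301]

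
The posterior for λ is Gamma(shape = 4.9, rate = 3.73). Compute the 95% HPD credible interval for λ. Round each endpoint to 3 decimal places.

[0.310, 2.489]

The posterior is unimodal and skewed, so the HPD interval has equal density at both endpoints and is the shortest 95% interval.
Solving f(0.310) = f(2.489) with F(2.489) − F(0.310) = 0.95 gives [0.310, 2.489].
For comparison, the equal-tailed interval is [0.420, 2.707]; the HPD is narrower and shifted toward the mode.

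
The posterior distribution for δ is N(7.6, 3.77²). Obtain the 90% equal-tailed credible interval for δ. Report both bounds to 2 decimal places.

[1.40, 13.80]

The posterior is symmetric, so the 90% equal-tailed interval is δ = 7.6 ± z·3.77 with z = 1.645.
Half-width: 1.645 × 3.77 = 6.20.
7.6 − 6.20 = 1.40; 7.6 + 6.20 = 13.80.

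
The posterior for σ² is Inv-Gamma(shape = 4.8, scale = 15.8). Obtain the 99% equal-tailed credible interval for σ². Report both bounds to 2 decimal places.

[1.29, 15.93]

Inverse-Gamma(4.8, 15.8) quantiles: F⁻¹(0.005) and F⁻¹(0.995).
Equivalently, 1/σ² ~ Gamma(4.8, rate = 15.8); invert its 0.995 and 0.005 quantiles.
Posterior mean ≈ 4.16, SD ≈ 2.48; a Normal approximation gives roughly [-2.24, 10.56].
Exact: lower = 1.29; upper = 15.93.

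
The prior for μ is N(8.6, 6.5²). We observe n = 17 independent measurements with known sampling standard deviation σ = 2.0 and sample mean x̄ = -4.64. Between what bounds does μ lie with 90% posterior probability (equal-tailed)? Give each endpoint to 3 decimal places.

[-5.362, -3.771]

Posterior precision = 1/6.5² + 17/2.0² = 0.0237 + 4.2500 = 4.2737, so posterior SD = 0.4837.
Posterior mean = (8.6/6.5² + 17·-4.64/2.0²) / 4.2737 = -4.5667.
Interval: -4.5667 ± 1.645 × 0.4837 → [-5.362, -3.771].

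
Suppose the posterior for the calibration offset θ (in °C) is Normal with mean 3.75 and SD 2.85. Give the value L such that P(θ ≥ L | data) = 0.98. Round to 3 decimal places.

-2.103

Need L with P(θ ≥ L) = 0.98: L = 3.75 − z_{0.02}·2.85.
z = 2.054; L = 3.75 − 2.054 × 2.85 = -2.103.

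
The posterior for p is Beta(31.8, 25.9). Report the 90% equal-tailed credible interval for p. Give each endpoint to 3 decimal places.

Posterior: Beta(31.8, 25.9).
Equal-tailed 90% interval: the 0.05 and 0.95 quantiles of Beta(31.8, 25.9).
Posterior mean ≈ 0.551, SD ≈ 0.065; a Normal approximation gives roughly [0.444, 0.658].
Exact: F⁻¹(0.05) = 0.443; F⁻¹(0.95) = 0.657.

[0.443, 0.657]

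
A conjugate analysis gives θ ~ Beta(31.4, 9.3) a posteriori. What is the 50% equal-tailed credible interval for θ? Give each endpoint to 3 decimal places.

[0.730, 0.818]

Posterior: Beta(31.4, 9.3).
Equal-tailed 50% interval: the 0.25 and 0.75 quantiles of Beta(31.4, 9.3).
Posterior mean ≈ 0.771, SD ≈ 0.065; a Normal approximation gives roughly [0.728, 0.815].
Exact: F⁻¹(0.25) = 0.730; F⁻¹(0.75) = 0.818.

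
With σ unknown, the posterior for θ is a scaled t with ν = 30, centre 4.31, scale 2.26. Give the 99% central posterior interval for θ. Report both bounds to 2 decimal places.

[-1.90, 10.52]

The t_30 distribution is symmetric; the 99% interval is 4.31 ± t·2.26 with t_{0.995,30} = 2.750.
Half-width: 2.750 × 2.26 = 6.21.
4.31 − 6.21 = -1.90; 4.31 + 6.21 = 10.52.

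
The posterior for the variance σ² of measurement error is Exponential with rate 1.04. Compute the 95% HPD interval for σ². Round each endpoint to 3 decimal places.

[0.000, 2.881]

The exponential density is strictly decreasing on [0, ∞), so the HPD interval is anchored at 0: [0, q] with P(σ² ≤ q) = 0.95.
q = −ln(1 − 0.95) / 1.04 = 2.9957 / 1.04 = 2.881.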